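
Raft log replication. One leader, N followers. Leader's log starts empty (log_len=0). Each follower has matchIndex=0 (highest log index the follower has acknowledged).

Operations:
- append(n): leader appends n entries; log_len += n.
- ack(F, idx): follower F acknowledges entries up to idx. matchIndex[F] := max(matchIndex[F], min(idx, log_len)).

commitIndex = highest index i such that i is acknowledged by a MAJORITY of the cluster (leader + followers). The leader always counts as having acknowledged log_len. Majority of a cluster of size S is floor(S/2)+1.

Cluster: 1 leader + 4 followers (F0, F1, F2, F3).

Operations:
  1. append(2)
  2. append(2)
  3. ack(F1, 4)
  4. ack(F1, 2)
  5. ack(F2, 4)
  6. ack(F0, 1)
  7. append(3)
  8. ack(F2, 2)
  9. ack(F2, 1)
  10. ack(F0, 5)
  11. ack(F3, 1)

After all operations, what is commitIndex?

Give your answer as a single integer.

Answer: 4

Derivation:
Op 1: append 2 -> log_len=2
Op 2: append 2 -> log_len=4
Op 3: F1 acks idx 4 -> match: F0=0 F1=4 F2=0 F3=0; commitIndex=0
Op 4: F1 acks idx 2 -> match: F0=0 F1=4 F2=0 F3=0; commitIndex=0
Op 5: F2 acks idx 4 -> match: F0=0 F1=4 F2=4 F3=0; commitIndex=4
Op 6: F0 acks idx 1 -> match: F0=1 F1=4 F2=4 F3=0; commitIndex=4
Op 7: append 3 -> log_len=7
Op 8: F2 acks idx 2 -> match: F0=1 F1=4 F2=4 F3=0; commitIndex=4
Op 9: F2 acks idx 1 -> match: F0=1 F1=4 F2=4 F3=0; commitIndex=4
Op 10: F0 acks idx 5 -> match: F0=5 F1=4 F2=4 F3=0; commitIndex=4
Op 11: F3 acks idx 1 -> match: F0=5 F1=4 F2=4 F3=1; commitIndex=4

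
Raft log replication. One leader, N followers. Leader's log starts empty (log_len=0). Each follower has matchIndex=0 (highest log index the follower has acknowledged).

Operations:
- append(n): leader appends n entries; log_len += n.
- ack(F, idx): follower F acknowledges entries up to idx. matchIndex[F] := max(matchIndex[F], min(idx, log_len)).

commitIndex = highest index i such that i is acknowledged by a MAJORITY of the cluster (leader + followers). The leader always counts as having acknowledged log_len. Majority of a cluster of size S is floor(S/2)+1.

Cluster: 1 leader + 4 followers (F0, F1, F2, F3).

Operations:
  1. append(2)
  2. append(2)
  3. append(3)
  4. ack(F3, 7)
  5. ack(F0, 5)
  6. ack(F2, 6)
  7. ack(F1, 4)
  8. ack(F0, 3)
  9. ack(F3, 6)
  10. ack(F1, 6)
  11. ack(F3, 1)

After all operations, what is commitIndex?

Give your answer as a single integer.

Answer: 6

Derivation:
Op 1: append 2 -> log_len=2
Op 2: append 2 -> log_len=4
Op 3: append 3 -> log_len=7
Op 4: F3 acks idx 7 -> match: F0=0 F1=0 F2=0 F3=7; commitIndex=0
Op 5: F0 acks idx 5 -> match: F0=5 F1=0 F2=0 F3=7; commitIndex=5
Op 6: F2 acks idx 6 -> match: F0=5 F1=0 F2=6 F3=7; commitIndex=6
Op 7: F1 acks idx 4 -> match: F0=5 F1=4 F2=6 F3=7; commitIndex=6
Op 8: F0 acks idx 3 -> match: F0=5 F1=4 F2=6 F3=7; commitIndex=6
Op 9: F3 acks idx 6 -> match: F0=5 F1=4 F2=6 F3=7; commitIndex=6
Op 10: F1 acks idx 6 -> match: F0=5 F1=6 F2=6 F3=7; commitIndex=6
Op 11: F3 acks idx 1 -> match: F0=5 F1=6 F2=6 F3=7; commitIndex=6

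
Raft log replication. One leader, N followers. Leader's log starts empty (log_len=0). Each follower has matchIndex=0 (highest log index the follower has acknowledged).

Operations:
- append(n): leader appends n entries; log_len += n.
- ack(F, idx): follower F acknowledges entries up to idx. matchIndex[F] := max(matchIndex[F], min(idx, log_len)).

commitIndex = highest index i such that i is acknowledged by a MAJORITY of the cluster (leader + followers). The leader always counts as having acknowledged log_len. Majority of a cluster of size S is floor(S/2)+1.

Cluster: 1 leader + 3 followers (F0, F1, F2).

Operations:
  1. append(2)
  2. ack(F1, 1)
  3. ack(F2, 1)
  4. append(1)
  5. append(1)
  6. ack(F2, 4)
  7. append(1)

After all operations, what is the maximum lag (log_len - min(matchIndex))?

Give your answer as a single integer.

Op 1: append 2 -> log_len=2
Op 2: F1 acks idx 1 -> match: F0=0 F1=1 F2=0; commitIndex=0
Op 3: F2 acks idx 1 -> match: F0=0 F1=1 F2=1; commitIndex=1
Op 4: append 1 -> log_len=3
Op 5: append 1 -> log_len=4
Op 6: F2 acks idx 4 -> match: F0=0 F1=1 F2=4; commitIndex=1
Op 7: append 1 -> log_len=5

Answer: 5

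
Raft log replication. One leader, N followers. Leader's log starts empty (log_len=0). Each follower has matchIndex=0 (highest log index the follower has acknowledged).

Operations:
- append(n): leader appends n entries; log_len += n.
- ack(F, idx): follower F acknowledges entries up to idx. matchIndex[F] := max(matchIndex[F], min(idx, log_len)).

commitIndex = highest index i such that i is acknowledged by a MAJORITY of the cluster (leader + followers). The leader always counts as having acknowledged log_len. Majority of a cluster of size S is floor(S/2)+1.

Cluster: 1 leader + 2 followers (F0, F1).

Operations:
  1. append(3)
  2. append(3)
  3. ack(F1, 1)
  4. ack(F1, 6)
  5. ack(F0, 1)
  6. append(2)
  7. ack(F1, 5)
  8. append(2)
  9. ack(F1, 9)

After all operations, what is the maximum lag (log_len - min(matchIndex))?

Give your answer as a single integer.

Op 1: append 3 -> log_len=3
Op 2: append 3 -> log_len=6
Op 3: F1 acks idx 1 -> match: F0=0 F1=1; commitIndex=1
Op 4: F1 acks idx 6 -> match: F0=0 F1=6; commitIndex=6
Op 5: F0 acks idx 1 -> match: F0=1 F1=6; commitIndex=6
Op 6: append 2 -> log_len=8
Op 7: F1 acks idx 5 -> match: F0=1 F1=6; commitIndex=6
Op 8: append 2 -> log_len=10
Op 9: F1 acks idx 9 -> match: F0=1 F1=9; commitIndex=9

Answer: 9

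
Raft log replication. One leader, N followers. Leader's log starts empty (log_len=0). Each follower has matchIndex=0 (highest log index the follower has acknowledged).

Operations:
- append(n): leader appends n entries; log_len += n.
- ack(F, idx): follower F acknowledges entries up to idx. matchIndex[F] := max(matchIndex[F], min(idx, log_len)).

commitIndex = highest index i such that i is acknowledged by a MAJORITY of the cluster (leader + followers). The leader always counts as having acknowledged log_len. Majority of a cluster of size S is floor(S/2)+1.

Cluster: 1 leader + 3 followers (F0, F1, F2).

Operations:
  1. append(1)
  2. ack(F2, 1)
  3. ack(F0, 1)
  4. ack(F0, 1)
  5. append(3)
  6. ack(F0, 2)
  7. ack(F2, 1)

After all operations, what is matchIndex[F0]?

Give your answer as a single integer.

Answer: 2

Derivation:
Op 1: append 1 -> log_len=1
Op 2: F2 acks idx 1 -> match: F0=0 F1=0 F2=1; commitIndex=0
Op 3: F0 acks idx 1 -> match: F0=1 F1=0 F2=1; commitIndex=1
Op 4: F0 acks idx 1 -> match: F0=1 F1=0 F2=1; commitIndex=1
Op 5: append 3 -> log_len=4
Op 6: F0 acks idx 2 -> match: F0=2 F1=0 F2=1; commitIndex=1
Op 7: F2 acks idx 1 -> match: F0=2 F1=0 F2=1; commitIndex=1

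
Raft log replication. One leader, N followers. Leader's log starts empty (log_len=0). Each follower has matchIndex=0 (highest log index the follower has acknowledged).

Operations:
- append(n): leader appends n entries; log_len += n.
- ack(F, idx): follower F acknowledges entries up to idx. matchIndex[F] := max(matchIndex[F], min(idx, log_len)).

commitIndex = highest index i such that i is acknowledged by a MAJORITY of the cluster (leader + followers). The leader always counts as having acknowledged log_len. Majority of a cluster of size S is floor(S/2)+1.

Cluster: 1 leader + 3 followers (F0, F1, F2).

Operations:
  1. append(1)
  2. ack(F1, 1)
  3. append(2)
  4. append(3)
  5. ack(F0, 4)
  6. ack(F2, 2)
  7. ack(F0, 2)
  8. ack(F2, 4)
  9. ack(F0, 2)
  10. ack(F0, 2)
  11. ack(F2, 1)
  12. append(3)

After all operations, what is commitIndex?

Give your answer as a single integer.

Op 1: append 1 -> log_len=1
Op 2: F1 acks idx 1 -> match: F0=0 F1=1 F2=0; commitIndex=0
Op 3: append 2 -> log_len=3
Op 4: append 3 -> log_len=6
Op 5: F0 acks idx 4 -> match: F0=4 F1=1 F2=0; commitIndex=1
Op 6: F2 acks idx 2 -> match: F0=4 F1=1 F2=2; commitIndex=2
Op 7: F0 acks idx 2 -> match: F0=4 F1=1 F2=2; commitIndex=2
Op 8: F2 acks idx 4 -> match: F0=4 F1=1 F2=4; commitIndex=4
Op 9: F0 acks idx 2 -> match: F0=4 F1=1 F2=4; commitIndex=4
Op 10: F0 acks idx 2 -> match: F0=4 F1=1 F2=4; commitIndex=4
Op 11: F2 acks idx 1 -> match: F0=4 F1=1 F2=4; commitIndex=4
Op 12: append 3 -> log_len=9

Answer: 4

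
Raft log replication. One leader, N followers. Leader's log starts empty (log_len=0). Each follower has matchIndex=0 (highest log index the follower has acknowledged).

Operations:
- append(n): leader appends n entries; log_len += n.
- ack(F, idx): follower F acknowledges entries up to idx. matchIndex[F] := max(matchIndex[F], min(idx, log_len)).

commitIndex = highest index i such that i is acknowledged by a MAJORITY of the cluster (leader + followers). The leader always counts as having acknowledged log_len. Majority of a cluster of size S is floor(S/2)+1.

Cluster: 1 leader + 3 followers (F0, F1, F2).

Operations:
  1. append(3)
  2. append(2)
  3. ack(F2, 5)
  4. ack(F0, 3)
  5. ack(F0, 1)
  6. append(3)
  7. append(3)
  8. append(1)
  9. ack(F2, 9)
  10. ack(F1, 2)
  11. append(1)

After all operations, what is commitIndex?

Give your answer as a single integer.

Op 1: append 3 -> log_len=3
Op 2: append 2 -> log_len=5
Op 3: F2 acks idx 5 -> match: F0=0 F1=0 F2=5; commitIndex=0
Op 4: F0 acks idx 3 -> match: F0=3 F1=0 F2=5; commitIndex=3
Op 5: F0 acks idx 1 -> match: F0=3 F1=0 F2=5; commitIndex=3
Op 6: append 3 -> log_len=8
Op 7: append 3 -> log_len=11
Op 8: append 1 -> log_len=12
Op 9: F2 acks idx 9 -> match: F0=3 F1=0 F2=9; commitIndex=3
Op 10: F1 acks idx 2 -> match: F0=3 F1=2 F2=9; commitIndex=3
Op 11: append 1 -> log_len=13

Answer: 3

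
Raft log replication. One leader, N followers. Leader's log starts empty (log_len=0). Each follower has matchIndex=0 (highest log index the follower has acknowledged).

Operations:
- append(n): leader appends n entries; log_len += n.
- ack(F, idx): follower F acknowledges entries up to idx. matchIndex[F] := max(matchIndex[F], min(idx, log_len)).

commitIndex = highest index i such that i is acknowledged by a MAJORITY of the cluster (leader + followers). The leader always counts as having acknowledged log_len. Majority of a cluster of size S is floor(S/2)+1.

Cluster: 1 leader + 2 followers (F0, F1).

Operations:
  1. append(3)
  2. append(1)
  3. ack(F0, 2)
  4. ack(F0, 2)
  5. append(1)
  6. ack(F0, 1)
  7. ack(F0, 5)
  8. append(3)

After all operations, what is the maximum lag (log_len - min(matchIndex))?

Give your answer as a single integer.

Answer: 8

Derivation:
Op 1: append 3 -> log_len=3
Op 2: append 1 -> log_len=4
Op 3: F0 acks idx 2 -> match: F0=2 F1=0; commitIndex=2
Op 4: F0 acks idx 2 -> match: F0=2 F1=0; commitIndex=2
Op 5: append 1 -> log_len=5
Op 6: F0 acks idx 1 -> match: F0=2 F1=0; commitIndex=2
Op 7: F0 acks idx 5 -> match: F0=5 F1=0; commitIndex=5
Op 8: append 3 -> log_len=8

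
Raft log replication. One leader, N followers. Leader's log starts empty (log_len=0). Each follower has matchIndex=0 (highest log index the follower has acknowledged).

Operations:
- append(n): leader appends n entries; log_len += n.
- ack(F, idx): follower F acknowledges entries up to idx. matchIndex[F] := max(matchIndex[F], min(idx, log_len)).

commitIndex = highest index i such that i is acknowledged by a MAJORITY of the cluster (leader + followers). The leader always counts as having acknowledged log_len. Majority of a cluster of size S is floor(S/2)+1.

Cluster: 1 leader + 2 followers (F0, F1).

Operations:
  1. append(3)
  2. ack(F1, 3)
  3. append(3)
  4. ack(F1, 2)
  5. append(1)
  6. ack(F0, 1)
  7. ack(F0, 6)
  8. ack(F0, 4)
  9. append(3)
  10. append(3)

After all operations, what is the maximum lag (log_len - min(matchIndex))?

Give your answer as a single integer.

Op 1: append 3 -> log_len=3
Op 2: F1 acks idx 3 -> match: F0=0 F1=3; commitIndex=3
Op 3: append 3 -> log_len=6
Op 4: F1 acks idx 2 -> match: F0=0 F1=3; commitIndex=3
Op 5: append 1 -> log_len=7
Op 6: F0 acks idx 1 -> match: F0=1 F1=3; commitIndex=3
Op 7: F0 acks idx 6 -> match: F0=6 F1=3; commitIndex=6
Op 8: F0 acks idx 4 -> match: F0=6 F1=3; commitIndex=6
Op 9: append 3 -> log_len=10
Op 10: append 3 -> log_len=13

Answer: 10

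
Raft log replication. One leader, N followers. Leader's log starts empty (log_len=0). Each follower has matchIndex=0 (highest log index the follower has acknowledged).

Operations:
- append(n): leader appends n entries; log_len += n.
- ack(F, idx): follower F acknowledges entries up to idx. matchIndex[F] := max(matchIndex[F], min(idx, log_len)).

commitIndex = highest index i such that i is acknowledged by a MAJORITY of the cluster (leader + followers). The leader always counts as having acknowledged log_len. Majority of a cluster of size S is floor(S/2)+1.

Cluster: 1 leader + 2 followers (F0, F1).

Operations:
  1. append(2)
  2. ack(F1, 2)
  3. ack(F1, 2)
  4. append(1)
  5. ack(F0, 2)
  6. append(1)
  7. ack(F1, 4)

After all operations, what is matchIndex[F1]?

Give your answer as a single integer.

Answer: 4

Derivation:
Op 1: append 2 -> log_len=2
Op 2: F1 acks idx 2 -> match: F0=0 F1=2; commitIndex=2
Op 3: F1 acks idx 2 -> match: F0=0 F1=2; commitIndex=2
Op 4: append 1 -> log_len=3
Op 5: F0 acks idx 2 -> match: F0=2 F1=2; commitIndex=2
Op 6: append 1 -> log_len=4
Op 7: F1 acks idx 4 -> match: F0=2 F1=4; commitIndex=4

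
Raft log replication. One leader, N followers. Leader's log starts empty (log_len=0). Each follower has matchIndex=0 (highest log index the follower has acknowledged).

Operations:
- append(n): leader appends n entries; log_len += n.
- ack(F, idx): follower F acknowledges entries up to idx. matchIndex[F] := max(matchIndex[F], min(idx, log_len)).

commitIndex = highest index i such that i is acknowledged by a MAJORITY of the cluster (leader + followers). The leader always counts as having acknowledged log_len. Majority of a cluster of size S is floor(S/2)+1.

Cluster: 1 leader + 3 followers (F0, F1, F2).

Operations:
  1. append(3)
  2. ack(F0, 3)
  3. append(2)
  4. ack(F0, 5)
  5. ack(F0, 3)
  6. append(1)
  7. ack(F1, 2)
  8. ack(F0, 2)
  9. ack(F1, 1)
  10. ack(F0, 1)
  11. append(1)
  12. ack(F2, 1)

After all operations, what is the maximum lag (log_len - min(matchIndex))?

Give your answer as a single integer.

Op 1: append 3 -> log_len=3
Op 2: F0 acks idx 3 -> match: F0=3 F1=0 F2=0; commitIndex=0
Op 3: append 2 -> log_len=5
Op 4: F0 acks idx 5 -> match: F0=5 F1=0 F2=0; commitIndex=0
Op 5: F0 acks idx 3 -> match: F0=5 F1=0 F2=0; commitIndex=0
Op 6: append 1 -> log_len=6
Op 7: F1 acks idx 2 -> match: F0=5 F1=2 F2=0; commitIndex=2
Op 8: F0 acks idx 2 -> match: F0=5 F1=2 F2=0; commitIndex=2
Op 9: F1 acks idx 1 -> match: F0=5 F1=2 F2=0; commitIndex=2
Op 10: F0 acks idx 1 -> match: F0=5 F1=2 F2=0; commitIndex=2
Op 11: append 1 -> log_len=7
Op 12: F2 acks idx 1 -> match: F0=5 F1=2 F2=1; commitIndex=2

Answer: 6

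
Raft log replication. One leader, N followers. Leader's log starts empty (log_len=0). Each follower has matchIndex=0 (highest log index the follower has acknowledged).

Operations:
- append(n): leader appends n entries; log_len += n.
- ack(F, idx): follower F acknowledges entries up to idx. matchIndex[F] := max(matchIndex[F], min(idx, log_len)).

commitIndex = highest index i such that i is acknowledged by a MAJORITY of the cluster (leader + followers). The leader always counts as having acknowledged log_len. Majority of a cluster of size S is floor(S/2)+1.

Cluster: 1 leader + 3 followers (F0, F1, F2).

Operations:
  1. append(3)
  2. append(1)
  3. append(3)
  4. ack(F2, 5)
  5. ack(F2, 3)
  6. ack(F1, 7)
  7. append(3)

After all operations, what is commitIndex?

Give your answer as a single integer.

Op 1: append 3 -> log_len=3
Op 2: append 1 -> log_len=4
Op 3: append 3 -> log_len=7
Op 4: F2 acks idx 5 -> match: F0=0 F1=0 F2=5; commitIndex=0
Op 5: F2 acks idx 3 -> match: F0=0 F1=0 F2=5; commitIndex=0
Op 6: F1 acks idx 7 -> match: F0=0 F1=7 F2=5; commitIndex=5
Op 7: append 3 -> log_len=10

Answer: 5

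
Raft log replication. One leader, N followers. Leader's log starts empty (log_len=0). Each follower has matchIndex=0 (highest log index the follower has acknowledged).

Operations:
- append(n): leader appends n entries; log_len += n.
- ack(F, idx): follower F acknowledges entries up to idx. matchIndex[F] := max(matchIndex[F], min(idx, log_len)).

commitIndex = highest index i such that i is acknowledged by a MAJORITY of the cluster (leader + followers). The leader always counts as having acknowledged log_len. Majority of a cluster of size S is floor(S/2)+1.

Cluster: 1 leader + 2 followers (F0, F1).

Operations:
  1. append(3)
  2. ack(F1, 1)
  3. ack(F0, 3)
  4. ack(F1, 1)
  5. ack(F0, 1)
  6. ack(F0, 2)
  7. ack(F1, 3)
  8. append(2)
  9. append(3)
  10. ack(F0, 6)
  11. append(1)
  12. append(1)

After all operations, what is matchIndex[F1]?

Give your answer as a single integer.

Answer: 3

Derivation:
Op 1: append 3 -> log_len=3
Op 2: F1 acks idx 1 -> match: F0=0 F1=1; commitIndex=1
Op 3: F0 acks idx 3 -> match: F0=3 F1=1; commitIndex=3
Op 4: F1 acks idx 1 -> match: F0=3 F1=1; commitIndex=3
Op 5: F0 acks idx 1 -> match: F0=3 F1=1; commitIndex=3
Op 6: F0 acks idx 2 -> match: F0=3 F1=1; commitIndex=3
Op 7: F1 acks idx 3 -> match: F0=3 F1=3; commitIndex=3
Op 8: append 2 -> log_len=5
Op 9: append 3 -> log_len=8
Op 10: F0 acks idx 6 -> match: F0=6 F1=3; commitIndex=6
Op 11: append 1 -> log_len=9
Op 12: append 1 -> log_len=10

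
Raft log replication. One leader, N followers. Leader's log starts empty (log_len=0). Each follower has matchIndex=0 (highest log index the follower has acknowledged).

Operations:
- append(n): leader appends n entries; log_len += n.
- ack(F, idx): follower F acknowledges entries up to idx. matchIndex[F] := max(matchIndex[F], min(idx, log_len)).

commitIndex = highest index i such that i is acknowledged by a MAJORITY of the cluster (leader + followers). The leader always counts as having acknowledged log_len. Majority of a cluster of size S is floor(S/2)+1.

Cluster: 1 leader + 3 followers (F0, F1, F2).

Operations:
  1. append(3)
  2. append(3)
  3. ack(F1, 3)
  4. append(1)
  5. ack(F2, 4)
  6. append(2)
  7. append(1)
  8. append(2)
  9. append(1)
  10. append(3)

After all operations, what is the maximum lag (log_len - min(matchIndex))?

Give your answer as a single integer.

Op 1: append 3 -> log_len=3
Op 2: append 3 -> log_len=6
Op 3: F1 acks idx 3 -> match: F0=0 F1=3 F2=0; commitIndex=0
Op 4: append 1 -> log_len=7
Op 5: F2 acks idx 4 -> match: F0=0 F1=3 F2=4; commitIndex=3
Op 6: append 2 -> log_len=9
Op 7: append 1 -> log_len=10
Op 8: append 2 -> log_len=12
Op 9: append 1 -> log_len=13
Op 10: append 3 -> log_len=16

Answer: 16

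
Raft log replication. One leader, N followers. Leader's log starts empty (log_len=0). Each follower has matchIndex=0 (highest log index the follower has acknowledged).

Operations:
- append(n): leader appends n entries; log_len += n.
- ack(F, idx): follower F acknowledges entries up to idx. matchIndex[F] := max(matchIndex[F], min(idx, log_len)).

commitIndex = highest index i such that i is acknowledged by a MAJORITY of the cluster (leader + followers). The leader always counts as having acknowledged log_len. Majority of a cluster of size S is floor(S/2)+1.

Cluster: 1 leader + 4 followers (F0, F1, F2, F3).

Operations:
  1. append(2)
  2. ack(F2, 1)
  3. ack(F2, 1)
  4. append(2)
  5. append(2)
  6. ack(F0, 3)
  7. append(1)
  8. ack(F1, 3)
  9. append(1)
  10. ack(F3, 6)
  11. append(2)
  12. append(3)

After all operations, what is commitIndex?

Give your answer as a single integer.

Answer: 3

Derivation:
Op 1: append 2 -> log_len=2
Op 2: F2 acks idx 1 -> match: F0=0 F1=0 F2=1 F3=0; commitIndex=0
Op 3: F2 acks idx 1 -> match: F0=0 F1=0 F2=1 F3=0; commitIndex=0
Op 4: append 2 -> log_len=4
Op 5: append 2 -> log_len=6
Op 6: F0 acks idx 3 -> match: F0=3 F1=0 F2=1 F3=0; commitIndex=1
Op 7: append 1 -> log_len=7
Op 8: F1 acks idx 3 -> match: F0=3 F1=3 F2=1 F3=0; commitIndex=3
Op 9: append 1 -> log_len=8
Op 10: F3 acks idx 6 -> match: F0=3 F1=3 F2=1 F3=6; commitIndex=3
Op 11: append 2 -> log_len=10
Op 12: append 3 -> log_len=13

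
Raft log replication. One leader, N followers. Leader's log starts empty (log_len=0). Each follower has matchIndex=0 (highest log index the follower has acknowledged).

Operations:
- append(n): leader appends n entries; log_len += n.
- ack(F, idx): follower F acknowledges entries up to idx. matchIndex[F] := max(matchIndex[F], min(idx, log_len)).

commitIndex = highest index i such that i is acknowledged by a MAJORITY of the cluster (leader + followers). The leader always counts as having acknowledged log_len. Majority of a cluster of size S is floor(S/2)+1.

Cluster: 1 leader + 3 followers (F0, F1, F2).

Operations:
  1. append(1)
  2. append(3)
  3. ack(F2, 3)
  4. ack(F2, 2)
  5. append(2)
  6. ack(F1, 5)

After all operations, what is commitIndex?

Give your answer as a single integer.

Op 1: append 1 -> log_len=1
Op 2: append 3 -> log_len=4
Op 3: F2 acks idx 3 -> match: F0=0 F1=0 F2=3; commitIndex=0
Op 4: F2 acks idx 2 -> match: F0=0 F1=0 F2=3; commitIndex=0
Op 5: append 2 -> log_len=6
Op 6: F1 acks idx 5 -> match: F0=0 F1=5 F2=3; commitIndex=3

Answer: 3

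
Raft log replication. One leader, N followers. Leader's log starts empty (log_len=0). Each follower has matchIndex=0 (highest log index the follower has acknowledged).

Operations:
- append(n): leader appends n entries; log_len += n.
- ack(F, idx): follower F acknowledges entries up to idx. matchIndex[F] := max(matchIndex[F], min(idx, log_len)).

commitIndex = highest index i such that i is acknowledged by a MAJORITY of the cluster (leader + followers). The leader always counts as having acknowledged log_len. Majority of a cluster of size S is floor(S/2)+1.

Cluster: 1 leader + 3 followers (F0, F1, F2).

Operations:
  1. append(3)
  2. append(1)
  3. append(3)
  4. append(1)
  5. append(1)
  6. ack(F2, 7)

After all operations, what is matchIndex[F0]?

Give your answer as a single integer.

Answer: 0

Derivation:
Op 1: append 3 -> log_len=3
Op 2: append 1 -> log_len=4
Op 3: append 3 -> log_len=7
Op 4: append 1 -> log_len=8
Op 5: append 1 -> log_len=9
Op 6: F2 acks idx 7 -> match: F0=0 F1=0 F2=7; commitIndex=0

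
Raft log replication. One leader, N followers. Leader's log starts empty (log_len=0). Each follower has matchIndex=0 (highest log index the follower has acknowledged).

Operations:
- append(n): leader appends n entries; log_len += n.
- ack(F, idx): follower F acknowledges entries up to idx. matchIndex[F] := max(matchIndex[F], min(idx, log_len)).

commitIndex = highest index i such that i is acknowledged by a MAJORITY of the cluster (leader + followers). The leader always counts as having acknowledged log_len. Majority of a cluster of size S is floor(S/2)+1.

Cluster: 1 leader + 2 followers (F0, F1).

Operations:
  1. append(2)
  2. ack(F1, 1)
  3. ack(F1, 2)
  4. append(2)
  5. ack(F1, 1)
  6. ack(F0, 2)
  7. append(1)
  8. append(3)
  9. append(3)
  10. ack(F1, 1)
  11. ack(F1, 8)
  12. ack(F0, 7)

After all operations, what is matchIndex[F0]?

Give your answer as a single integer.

Op 1: append 2 -> log_len=2
Op 2: F1 acks idx 1 -> match: F0=0 F1=1; commitIndex=1
Op 3: F1 acks idx 2 -> match: F0=0 F1=2; commitIndex=2
Op 4: append 2 -> log_len=4
Op 5: F1 acks idx 1 -> match: F0=0 F1=2; commitIndex=2
Op 6: F0 acks idx 2 -> match: F0=2 F1=2; commitIndex=2
Op 7: append 1 -> log_len=5
Op 8: append 3 -> log_len=8
Op 9: append 3 -> log_len=11
Op 10: F1 acks idx 1 -> match: F0=2 F1=2; commitIndex=2
Op 11: F1 acks idx 8 -> match: F0=2 F1=8; commitIndex=8
Op 12: F0 acks idx 7 -> match: F0=7 F1=8; commitIndex=8

Answer: 7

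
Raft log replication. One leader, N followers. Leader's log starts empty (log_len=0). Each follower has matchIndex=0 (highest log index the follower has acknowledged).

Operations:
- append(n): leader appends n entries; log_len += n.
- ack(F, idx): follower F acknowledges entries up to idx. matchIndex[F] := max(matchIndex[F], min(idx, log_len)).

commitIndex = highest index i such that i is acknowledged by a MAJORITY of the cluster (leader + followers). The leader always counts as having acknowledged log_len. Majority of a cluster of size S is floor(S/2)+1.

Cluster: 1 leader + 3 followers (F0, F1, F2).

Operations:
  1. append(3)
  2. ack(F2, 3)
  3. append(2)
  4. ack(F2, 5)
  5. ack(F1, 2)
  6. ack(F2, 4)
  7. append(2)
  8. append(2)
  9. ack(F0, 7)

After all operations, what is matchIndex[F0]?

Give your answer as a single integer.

Answer: 7

Derivation:
Op 1: append 3 -> log_len=3
Op 2: F2 acks idx 3 -> match: F0=0 F1=0 F2=3; commitIndex=0
Op 3: append 2 -> log_len=5
Op 4: F2 acks idx 5 -> match: F0=0 F1=0 F2=5; commitIndex=0
Op 5: F1 acks idx 2 -> match: F0=0 F1=2 F2=5; commitIndex=2
Op 6: F2 acks idx 4 -> match: F0=0 F1=2 F2=5; commitIndex=2
Op 7: append 2 -> log_len=7
Op 8: append 2 -> log_len=9
Op 9: F0 acks idx 7 -> match: F0=7 F1=2 F2=5; commitIndex=5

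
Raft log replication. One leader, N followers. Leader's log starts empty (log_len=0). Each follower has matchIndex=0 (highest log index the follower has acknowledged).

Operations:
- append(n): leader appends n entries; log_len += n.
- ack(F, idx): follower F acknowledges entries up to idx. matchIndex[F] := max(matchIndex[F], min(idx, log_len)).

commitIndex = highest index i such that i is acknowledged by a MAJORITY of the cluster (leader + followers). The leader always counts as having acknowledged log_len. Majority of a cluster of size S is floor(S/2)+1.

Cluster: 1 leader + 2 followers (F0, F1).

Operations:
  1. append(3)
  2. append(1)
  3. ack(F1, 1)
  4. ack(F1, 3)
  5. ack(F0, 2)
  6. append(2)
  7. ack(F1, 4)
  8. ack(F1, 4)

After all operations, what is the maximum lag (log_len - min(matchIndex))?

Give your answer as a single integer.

Answer: 4

Derivation:
Op 1: append 3 -> log_len=3
Op 2: append 1 -> log_len=4
Op 3: F1 acks idx 1 -> match: F0=0 F1=1; commitIndex=1
Op 4: F1 acks idx 3 -> match: F0=0 F1=3; commitIndex=3
Op 5: F0 acks idx 2 -> match: F0=2 F1=3; commitIndex=3
Op 6: append 2 -> log_len=6
Op 7: F1 acks idx 4 -> match: F0=2 F1=4; commitIndex=4
Op 8: F1 acks idx 4 -> match: F0=2 F1=4; commitIndex=4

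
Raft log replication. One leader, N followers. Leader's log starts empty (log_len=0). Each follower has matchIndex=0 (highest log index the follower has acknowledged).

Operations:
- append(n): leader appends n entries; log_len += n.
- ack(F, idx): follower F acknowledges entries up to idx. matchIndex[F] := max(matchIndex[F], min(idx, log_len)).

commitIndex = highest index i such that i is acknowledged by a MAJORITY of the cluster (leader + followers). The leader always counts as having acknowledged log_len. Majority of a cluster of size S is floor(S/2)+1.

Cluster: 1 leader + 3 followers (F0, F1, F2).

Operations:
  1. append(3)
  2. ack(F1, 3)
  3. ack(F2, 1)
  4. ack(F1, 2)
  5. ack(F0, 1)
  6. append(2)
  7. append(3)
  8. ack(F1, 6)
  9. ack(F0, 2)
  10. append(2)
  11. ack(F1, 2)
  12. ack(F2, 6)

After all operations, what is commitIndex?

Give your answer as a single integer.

Op 1: append 3 -> log_len=3
Op 2: F1 acks idx 3 -> match: F0=0 F1=3 F2=0; commitIndex=0
Op 3: F2 acks idx 1 -> match: F0=0 F1=3 F2=1; commitIndex=1
Op 4: F1 acks idx 2 -> match: F0=0 F1=3 F2=1; commitIndex=1
Op 5: F0 acks idx 1 -> match: F0=1 F1=3 F2=1; commitIndex=1
Op 6: append 2 -> log_len=5
Op 7: append 3 -> log_len=8
Op 8: F1 acks idx 6 -> match: F0=1 F1=6 F2=1; commitIndex=1
Op 9: F0 acks idx 2 -> match: F0=2 F1=6 F2=1; commitIndex=2
Op 10: append 2 -> log_len=10
Op 11: F1 acks idx 2 -> match: F0=2 F1=6 F2=1; commitIndex=2
Op 12: F2 acks idx 6 -> match: F0=2 F1=6 F2=6; commitIndex=6

Answer: 6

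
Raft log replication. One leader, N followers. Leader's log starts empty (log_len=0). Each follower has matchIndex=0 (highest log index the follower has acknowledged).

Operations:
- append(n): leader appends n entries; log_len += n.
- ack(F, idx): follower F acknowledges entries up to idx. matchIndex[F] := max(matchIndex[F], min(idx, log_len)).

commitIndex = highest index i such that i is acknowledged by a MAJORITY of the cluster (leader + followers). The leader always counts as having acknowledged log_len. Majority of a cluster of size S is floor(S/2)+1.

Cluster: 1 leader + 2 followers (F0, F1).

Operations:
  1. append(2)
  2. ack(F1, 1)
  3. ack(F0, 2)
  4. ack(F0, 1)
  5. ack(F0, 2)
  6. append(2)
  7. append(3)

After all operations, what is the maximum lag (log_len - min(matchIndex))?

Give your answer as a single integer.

Op 1: append 2 -> log_len=2
Op 2: F1 acks idx 1 -> match: F0=0 F1=1; commitIndex=1
Op 3: F0 acks idx 2 -> match: F0=2 F1=1; commitIndex=2
Op 4: F0 acks idx 1 -> match: F0=2 F1=1; commitIndex=2
Op 5: F0 acks idx 2 -> match: F0=2 F1=1; commitIndex=2
Op 6: append 2 -> log_len=4
Op 7: append 3 -> log_len=7

Answer: 6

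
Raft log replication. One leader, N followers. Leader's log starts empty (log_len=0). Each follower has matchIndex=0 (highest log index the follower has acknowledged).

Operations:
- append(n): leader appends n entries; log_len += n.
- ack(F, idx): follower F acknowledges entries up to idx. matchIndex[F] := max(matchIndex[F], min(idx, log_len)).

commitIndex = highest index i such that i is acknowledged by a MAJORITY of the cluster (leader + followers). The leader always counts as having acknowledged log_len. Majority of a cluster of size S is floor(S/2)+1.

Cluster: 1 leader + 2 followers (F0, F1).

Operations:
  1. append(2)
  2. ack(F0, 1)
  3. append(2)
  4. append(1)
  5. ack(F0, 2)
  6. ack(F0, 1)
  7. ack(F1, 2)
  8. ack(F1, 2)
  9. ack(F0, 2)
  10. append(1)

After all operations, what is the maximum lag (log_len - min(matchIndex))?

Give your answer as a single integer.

Op 1: append 2 -> log_len=2
Op 2: F0 acks idx 1 -> match: F0=1 F1=0; commitIndex=1
Op 3: append 2 -> log_len=4
Op 4: append 1 -> log_len=5
Op 5: F0 acks idx 2 -> match: F0=2 F1=0; commitIndex=2
Op 6: F0 acks idx 1 -> match: F0=2 F1=0; commitIndex=2
Op 7: F1 acks idx 2 -> match: F0=2 F1=2; commitIndex=2
Op 8: F1 acks idx 2 -> match: F0=2 F1=2; commitIndex=2
Op 9: F0 acks idx 2 -> match: F0=2 F1=2; commitIndex=2
Op 10: append 1 -> log_len=6

Answer: 4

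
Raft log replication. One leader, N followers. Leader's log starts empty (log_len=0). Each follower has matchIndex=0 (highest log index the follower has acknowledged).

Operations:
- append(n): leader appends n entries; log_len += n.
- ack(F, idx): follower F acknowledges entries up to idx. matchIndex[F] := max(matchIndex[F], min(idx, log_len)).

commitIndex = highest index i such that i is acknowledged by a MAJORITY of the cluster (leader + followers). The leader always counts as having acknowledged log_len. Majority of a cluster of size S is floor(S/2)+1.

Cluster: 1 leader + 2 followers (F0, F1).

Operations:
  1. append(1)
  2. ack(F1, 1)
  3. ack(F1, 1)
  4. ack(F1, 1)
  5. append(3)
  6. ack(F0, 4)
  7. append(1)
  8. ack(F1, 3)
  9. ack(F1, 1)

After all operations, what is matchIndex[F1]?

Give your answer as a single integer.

Answer: 3

Derivation:
Op 1: append 1 -> log_len=1
Op 2: F1 acks idx 1 -> match: F0=0 F1=1; commitIndex=1
Op 3: F1 acks idx 1 -> match: F0=0 F1=1; commitIndex=1
Op 4: F1 acks idx 1 -> match: F0=0 F1=1; commitIndex=1
Op 5: append 3 -> log_len=4
Op 6: F0 acks idx 4 -> match: F0=4 F1=1; commitIndex=4
Op 7: append 1 -> log_len=5
Op 8: F1 acks idx 3 -> match: F0=4 F1=3; commitIndex=4
Op 9: F1 acks idx 1 -> match: F0=4 F1=3; commitIndex=4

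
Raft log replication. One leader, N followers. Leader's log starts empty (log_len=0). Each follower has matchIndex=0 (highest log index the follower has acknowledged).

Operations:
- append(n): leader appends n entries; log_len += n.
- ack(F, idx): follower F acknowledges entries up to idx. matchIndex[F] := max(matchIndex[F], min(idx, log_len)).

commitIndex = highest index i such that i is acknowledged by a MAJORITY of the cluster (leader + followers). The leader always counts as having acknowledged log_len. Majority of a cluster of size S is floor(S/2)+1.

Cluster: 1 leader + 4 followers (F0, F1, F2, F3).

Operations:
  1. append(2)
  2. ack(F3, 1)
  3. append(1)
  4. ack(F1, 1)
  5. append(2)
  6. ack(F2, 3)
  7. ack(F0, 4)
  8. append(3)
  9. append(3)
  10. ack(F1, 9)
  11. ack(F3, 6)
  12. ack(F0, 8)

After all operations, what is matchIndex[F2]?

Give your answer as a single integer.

Answer: 3

Derivation:
Op 1: append 2 -> log_len=2
Op 2: F3 acks idx 1 -> match: F0=0 F1=0 F2=0 F3=1; commitIndex=0
Op 3: append 1 -> log_len=3
Op 4: F1 acks idx 1 -> match: F0=0 F1=1 F2=0 F3=1; commitIndex=1
Op 5: append 2 -> log_len=5
Op 6: F2 acks idx 3 -> match: F0=0 F1=1 F2=3 F3=1; commitIndex=1
Op 7: F0 acks idx 4 -> match: F0=4 F1=1 F2=3 F3=1; commitIndex=3
Op 8: append 3 -> log_len=8
Op 9: append 3 -> log_len=11
Op 10: F1 acks idx 9 -> match: F0=4 F1=9 F2=3 F3=1; commitIndex=4
Op 11: F3 acks idx 6 -> match: F0=4 F1=9 F2=3 F3=6; commitIndex=6
Op 12: F0 acks idx 8 -> match: F0=8 F1=9 F2=3 F3=6; commitIndex=8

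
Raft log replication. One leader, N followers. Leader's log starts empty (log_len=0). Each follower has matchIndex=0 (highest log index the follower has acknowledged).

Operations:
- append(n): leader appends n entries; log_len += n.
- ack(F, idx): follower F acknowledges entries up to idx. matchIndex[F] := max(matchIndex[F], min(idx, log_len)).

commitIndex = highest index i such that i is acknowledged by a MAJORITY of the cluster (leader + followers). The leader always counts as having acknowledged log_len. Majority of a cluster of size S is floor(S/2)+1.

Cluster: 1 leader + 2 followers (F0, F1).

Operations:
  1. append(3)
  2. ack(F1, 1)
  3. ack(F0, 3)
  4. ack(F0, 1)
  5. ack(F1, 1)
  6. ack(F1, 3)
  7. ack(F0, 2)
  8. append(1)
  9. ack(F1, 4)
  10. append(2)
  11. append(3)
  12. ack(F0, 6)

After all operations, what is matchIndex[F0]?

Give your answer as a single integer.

Answer: 6

Derivation:
Op 1: append 3 -> log_len=3
Op 2: F1 acks idx 1 -> match: F0=0 F1=1; commitIndex=1
Op 3: F0 acks idx 3 -> match: F0=3 F1=1; commitIndex=3
Op 4: F0 acks idx 1 -> match: F0=3 F1=1; commitIndex=3
Op 5: F1 acks idx 1 -> match: F0=3 F1=1; commitIndex=3
Op 6: F1 acks idx 3 -> match: F0=3 F1=3; commitIndex=3
Op 7: F0 acks idx 2 -> match: F0=3 F1=3; commitIndex=3
Op 8: append 1 -> log_len=4
Op 9: F1 acks idx 4 -> match: F0=3 F1=4; commitIndex=4
Op 10: append 2 -> log_len=6
Op 11: append 3 -> log_len=9
Op 12: F0 acks idx 6 -> match: F0=6 F1=4; commitIndex=6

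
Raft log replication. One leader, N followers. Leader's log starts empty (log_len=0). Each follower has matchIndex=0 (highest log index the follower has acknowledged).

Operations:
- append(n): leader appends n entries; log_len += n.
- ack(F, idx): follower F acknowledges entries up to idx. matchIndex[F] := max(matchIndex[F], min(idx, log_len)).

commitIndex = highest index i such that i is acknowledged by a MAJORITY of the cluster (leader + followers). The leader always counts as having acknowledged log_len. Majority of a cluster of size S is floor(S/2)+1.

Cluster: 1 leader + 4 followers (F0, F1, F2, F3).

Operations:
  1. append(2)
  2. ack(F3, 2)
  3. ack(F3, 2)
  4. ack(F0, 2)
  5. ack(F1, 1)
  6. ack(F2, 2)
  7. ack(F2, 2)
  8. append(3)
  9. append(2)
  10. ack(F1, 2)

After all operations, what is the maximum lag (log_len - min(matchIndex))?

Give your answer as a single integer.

Answer: 5

Derivation:
Op 1: append 2 -> log_len=2
Op 2: F3 acks idx 2 -> match: F0=0 F1=0 F2=0 F3=2; commitIndex=0
Op 3: F3 acks idx 2 -> match: F0=0 F1=0 F2=0 F3=2; commitIndex=0
Op 4: F0 acks idx 2 -> match: F0=2 F1=0 F2=0 F3=2; commitIndex=2
Op 5: F1 acks idx 1 -> match: F0=2 F1=1 F2=0 F3=2; commitIndex=2
Op 6: F2 acks idx 2 -> match: F0=2 F1=1 F2=2 F3=2; commitIndex=2
Op 7: F2 acks idx 2 -> match: F0=2 F1=1 F2=2 F3=2; commitIndex=2
Op 8: append 3 -> log_len=5
Op 9: append 2 -> log_len=7
Op 10: F1 acks idx 2 -> match: F0=2 F1=2 F2=2 F3=2; commitIndex=2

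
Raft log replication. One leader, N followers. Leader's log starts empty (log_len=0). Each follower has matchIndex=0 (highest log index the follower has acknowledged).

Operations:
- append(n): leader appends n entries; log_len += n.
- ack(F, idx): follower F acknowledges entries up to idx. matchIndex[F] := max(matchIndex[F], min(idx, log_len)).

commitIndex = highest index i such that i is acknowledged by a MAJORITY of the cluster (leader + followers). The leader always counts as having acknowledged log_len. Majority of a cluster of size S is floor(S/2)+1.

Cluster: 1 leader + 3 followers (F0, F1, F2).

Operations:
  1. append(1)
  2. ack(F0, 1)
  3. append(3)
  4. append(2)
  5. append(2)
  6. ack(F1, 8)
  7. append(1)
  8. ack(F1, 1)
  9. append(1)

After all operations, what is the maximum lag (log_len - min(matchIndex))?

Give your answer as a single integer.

Answer: 10

Derivation:
Op 1: append 1 -> log_len=1
Op 2: F0 acks idx 1 -> match: F0=1 F1=0 F2=0; commitIndex=0
Op 3: append 3 -> log_len=4
Op 4: append 2 -> log_len=6
Op 5: append 2 -> log_len=8
Op 6: F1 acks idx 8 -> match: F0=1 F1=8 F2=0; commitIndex=1
Op 7: append 1 -> log_len=9
Op 8: F1 acks idx 1 -> match: F0=1 F1=8 F2=0; commitIndex=1
Op 9: append 1 -> log_len=10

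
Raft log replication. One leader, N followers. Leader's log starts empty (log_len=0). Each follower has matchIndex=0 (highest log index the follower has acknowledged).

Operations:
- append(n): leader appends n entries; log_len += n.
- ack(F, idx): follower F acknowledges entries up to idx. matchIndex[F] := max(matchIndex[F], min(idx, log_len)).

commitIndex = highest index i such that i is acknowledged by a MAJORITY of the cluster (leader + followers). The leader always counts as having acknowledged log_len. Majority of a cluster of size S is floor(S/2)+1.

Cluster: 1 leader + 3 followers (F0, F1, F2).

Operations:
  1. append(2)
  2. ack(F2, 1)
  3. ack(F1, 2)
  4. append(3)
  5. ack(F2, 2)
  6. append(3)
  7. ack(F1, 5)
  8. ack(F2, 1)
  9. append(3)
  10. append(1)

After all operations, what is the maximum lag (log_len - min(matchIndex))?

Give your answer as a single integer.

Answer: 12

Derivation:
Op 1: append 2 -> log_len=2
Op 2: F2 acks idx 1 -> match: F0=0 F1=0 F2=1; commitIndex=0
Op 3: F1 acks idx 2 -> match: F0=0 F1=2 F2=1; commitIndex=1
Op 4: append 3 -> log_len=5
Op 5: F2 acks idx 2 -> match: F0=0 F1=2 F2=2; commitIndex=2
Op 6: append 3 -> log_len=8
Op 7: F1 acks idx 5 -> match: F0=0 F1=5 F2=2; commitIndex=2
Op 8: F2 acks idx 1 -> match: F0=0 F1=5 F2=2; commitIndex=2
Op 9: append 3 -> log_len=11
Op 10: append 1 -> log_len=12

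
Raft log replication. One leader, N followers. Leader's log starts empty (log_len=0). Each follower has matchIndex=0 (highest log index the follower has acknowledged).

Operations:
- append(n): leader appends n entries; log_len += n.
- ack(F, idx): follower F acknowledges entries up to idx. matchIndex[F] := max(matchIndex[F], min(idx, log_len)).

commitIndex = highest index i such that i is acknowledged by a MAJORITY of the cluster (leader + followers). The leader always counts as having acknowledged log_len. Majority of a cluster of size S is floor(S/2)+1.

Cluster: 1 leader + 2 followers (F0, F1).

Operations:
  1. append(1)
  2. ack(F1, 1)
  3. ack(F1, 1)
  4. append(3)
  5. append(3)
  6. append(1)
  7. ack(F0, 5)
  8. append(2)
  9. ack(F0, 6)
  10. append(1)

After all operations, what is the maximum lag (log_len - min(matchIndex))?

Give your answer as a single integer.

Op 1: append 1 -> log_len=1
Op 2: F1 acks idx 1 -> match: F0=0 F1=1; commitIndex=1
Op 3: F1 acks idx 1 -> match: F0=0 F1=1; commitIndex=1
Op 4: append 3 -> log_len=4
Op 5: append 3 -> log_len=7
Op 6: append 1 -> log_len=8
Op 7: F0 acks idx 5 -> match: F0=5 F1=1; commitIndex=5
Op 8: append 2 -> log_len=10
Op 9: F0 acks idx 6 -> match: F0=6 F1=1; commitIndex=6
Op 10: append 1 -> log_len=11

Answer: 10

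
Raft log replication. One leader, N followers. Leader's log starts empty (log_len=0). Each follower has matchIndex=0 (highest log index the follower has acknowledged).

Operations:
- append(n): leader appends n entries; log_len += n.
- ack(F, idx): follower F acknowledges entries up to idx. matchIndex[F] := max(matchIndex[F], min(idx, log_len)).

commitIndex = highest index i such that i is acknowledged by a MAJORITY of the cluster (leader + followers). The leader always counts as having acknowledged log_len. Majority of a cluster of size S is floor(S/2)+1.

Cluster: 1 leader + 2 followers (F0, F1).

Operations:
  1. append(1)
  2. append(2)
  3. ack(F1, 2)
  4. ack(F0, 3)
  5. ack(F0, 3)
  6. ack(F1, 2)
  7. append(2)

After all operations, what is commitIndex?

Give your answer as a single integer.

Answer: 3

Derivation:
Op 1: append 1 -> log_len=1
Op 2: append 2 -> log_len=3
Op 3: F1 acks idx 2 -> match: F0=0 F1=2; commitIndex=2
Op 4: F0 acks idx 3 -> match: F0=3 F1=2; commitIndex=3
Op 5: F0 acks idx 3 -> match: F0=3 F1=2; commitIndex=3
Op 6: F1 acks idx 2 -> match: F0=3 F1=2; commitIndex=3
Op 7: append 2 -> log_len=5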